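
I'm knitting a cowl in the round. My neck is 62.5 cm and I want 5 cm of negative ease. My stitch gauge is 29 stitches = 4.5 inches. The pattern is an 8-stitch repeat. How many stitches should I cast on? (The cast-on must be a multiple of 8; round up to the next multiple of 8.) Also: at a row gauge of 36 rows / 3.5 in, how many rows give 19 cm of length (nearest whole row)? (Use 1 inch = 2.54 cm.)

Finished = 62.5 − 5 = 57.5 cm.
57.5 cm × 1/2.54 = 22.64 inches.
29/4.5 = 6.444 sts per in; 22.64 × 6.444 = 145.89 sts.
Next multiple of 8 → 152.
19 cm = 7.48 inches; × 10.286 = 76.94 → 77 rows.

Cast on 152 stitches; work 77 rows.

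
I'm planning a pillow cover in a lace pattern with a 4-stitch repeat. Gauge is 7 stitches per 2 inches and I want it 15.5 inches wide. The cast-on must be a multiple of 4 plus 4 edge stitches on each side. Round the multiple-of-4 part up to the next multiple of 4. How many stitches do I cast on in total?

Cast on 56 stitches.

7 / 2 = 3.5 sts per inch.
15.5 × 3.5 = 54.25 sts.
Less 8 edge sts → 46.25 for the repeat.
Next multiple of 4: 48.
Add back 8 edge sts → 56.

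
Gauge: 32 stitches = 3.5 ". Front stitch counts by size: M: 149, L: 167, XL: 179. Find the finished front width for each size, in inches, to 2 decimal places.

32/3.5 = 9.143 sts per in.
M: 149 / 9.143 = 16.297 → 16.30 in.
L: 167 / 9.143 = 18.266 → 18.27 in.
XL: 179 / 9.143 = 19.578 → 19.58 in.

M 16.30 inches; L 18.27 inches; XL 19.58 inches.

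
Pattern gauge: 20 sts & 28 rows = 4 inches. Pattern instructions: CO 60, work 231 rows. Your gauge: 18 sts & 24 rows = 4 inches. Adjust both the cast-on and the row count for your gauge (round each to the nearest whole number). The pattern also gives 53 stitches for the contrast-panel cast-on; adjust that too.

Cast on 54 stitches; work 198 rows; contrast-panel cast-on 48 stitches.

Stitches: 60 × 18/20 = 54.00 → 54.
Rows: 231 × 24/28 = 198.00 → 198.
contrast-panel cast-on: 53 × 18/20 = 47.70 → 48.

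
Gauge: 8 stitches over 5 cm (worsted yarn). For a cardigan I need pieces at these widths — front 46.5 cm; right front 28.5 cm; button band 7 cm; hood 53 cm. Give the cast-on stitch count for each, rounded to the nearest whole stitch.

Rate = 8/5 = 1.6 sts per cm.
front: 46.5 × 1.6 = 74.40 → 74.
right front: 28.5 × 1.6 = 45.60 → 46.
button band: 7 × 1.6 = 11.20 → 11.
hood: 53 × 1.6 = 84.80 → 85.

front 74; right front 46; button band 11; hood 85.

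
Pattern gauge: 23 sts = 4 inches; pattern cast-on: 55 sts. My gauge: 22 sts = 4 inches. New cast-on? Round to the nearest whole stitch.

Scale factor = 22 / 23 = 0.957.
55 × 22 / 23 = 52.61 sts.
→ 53 sts.

CO 53 sts.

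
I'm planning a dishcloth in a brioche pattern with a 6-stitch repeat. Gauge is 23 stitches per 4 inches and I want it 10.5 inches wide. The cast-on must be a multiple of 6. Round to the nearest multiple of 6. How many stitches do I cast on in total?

Cast on 60 stitches.

23 / 4 = 5.75 sts per inch.
10.5 × 5.75 = 60.38 sts.
Nearest multiple of 6: 60.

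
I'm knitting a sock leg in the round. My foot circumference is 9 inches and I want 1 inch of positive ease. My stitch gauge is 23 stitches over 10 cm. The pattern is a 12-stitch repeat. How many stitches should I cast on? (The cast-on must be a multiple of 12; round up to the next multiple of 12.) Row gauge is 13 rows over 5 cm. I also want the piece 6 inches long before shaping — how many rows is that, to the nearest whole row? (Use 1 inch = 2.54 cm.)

Finished = 9 + 1 = 10 inches.
10 inches × 2.54 = 25.40 cm.
23/10 = 2.3 sts per cm; 25.40 × 2.3 = 58.42 sts.
Next multiple of 12 → 60.
6 inches = 15.24 cm; × 2.6 = 39.62 → 40 rows.

Cast on 60 stitches; work 40 rows.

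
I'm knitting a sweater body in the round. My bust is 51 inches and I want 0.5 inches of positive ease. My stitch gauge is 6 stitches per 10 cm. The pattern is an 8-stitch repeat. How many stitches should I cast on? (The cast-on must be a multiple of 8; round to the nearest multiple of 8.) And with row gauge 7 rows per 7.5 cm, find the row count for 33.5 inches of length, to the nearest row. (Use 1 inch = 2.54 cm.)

Finished = 51 + 0.5 = 51.5 inches.
51.5 inches × 2.54 = 130.81 cm.
6/10 = 0.6 sts per cm; 130.81 × 0.6 = 78.49 sts.
Nearest multiple of 8 → 80.
33.5 inches = 85.09 cm; × 0.933 = 79.42 → 79 rows.

Cast on 80 stitches; work 79 rows.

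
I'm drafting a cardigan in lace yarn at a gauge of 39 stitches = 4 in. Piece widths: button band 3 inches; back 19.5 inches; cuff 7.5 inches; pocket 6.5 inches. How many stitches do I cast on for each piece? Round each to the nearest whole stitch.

Rate = 39/4 = 9.75 sts per in.
button band: 3 × 9.75 = 29.25 → 29.
back: 19.5 × 9.75 = 190.12 → 190.
cuff: 7.5 × 9.75 = 73.12 → 73.
pocket: 6.5 × 9.75 = 63.38 → 63.

button band 29; back 190; cuff 73; pocket 63.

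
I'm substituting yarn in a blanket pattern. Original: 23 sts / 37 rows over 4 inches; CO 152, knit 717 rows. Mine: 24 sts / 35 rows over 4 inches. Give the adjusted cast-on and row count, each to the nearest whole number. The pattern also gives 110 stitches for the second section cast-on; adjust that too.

Cast on 159 stitches; work 678 rows; second section cast-on 115 stitches.

Stitches: 152 × 24/23 = 158.61 → 159.
Rows: 717 × 35/37 = 678.24 → 678.
second section cast-on: 110 × 24/23 = 114.78 → 115.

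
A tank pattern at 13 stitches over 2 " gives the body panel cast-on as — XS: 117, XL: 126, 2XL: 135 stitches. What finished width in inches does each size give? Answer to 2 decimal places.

13/2 = 6.5 sts per in.
XS: 117 / 6.5 = 18.000 → 18.00 in.
XL: 126 / 6.5 = 19.385 → 19.38 in.
2XL: 135 / 6.5 = 20.769 → 20.77 in.

XS 18.00 inches; XL 19.38 inches; 2XL 20.77 inches.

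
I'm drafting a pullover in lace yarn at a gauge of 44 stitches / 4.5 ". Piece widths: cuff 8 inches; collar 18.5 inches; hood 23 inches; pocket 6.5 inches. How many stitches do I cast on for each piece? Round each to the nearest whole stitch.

cuff 78; collar 181; hood 225; pocket 64.

Rate = 44/4.5 = 9.778 sts per in.
cuff: 8 × 9.778 = 78.22 → 78.
collar: 18.5 × 9.778 = 180.89 → 181.
hood: 23 × 9.778 = 224.89 → 225.
pocket: 6.5 × 9.778 = 63.56 → 64.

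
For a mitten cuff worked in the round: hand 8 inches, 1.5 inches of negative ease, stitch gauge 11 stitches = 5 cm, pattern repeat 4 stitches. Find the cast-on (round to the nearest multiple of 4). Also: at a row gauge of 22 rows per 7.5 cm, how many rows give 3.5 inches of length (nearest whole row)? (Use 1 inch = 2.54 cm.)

Cast on 36 stitches; work 26 rows.

Finished = 8 − 1.5 = 6.5 inches.
6.5 inches × 2.54 = 16.51 cm.
11/5 = 2.2 sts per cm; 16.51 × 2.2 = 36.32 sts.
Nearest multiple of 4 → 36.
3.5 inches = 8.89 cm; × 2.933 = 26.08 → 26 rows.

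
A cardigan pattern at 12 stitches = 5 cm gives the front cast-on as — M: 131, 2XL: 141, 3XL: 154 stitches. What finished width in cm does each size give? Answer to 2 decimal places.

12/5 = 2.4 sts per cm.
M: 131 / 2.4 = 54.583 → 54.58 cm.
2XL: 141 / 2.4 = 58.750 → 58.75 cm.
3XL: 154 / 2.4 = 64.167 → 64.17 cm.

M 54.58 cm; 2XL 58.75 cm; 3XL 64.17 cm.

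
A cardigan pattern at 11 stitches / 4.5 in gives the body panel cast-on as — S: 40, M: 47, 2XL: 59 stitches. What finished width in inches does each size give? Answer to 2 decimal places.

S 16.36 inches; M 19.23 inches; 2XL 24.14 inches.

11/4.5 = 2.444 sts per in.
S: 40 / 2.444 = 16.364 → 16.36 in.
M: 47 / 2.444 = 19.227 → 19.23 in.
2XL: 59 / 2.444 = 24.136 → 24.14 in.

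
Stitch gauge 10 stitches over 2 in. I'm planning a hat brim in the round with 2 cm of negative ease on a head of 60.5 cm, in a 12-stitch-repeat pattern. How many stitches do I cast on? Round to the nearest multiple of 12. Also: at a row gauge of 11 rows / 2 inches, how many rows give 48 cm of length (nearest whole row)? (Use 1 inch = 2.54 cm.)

Cast on 120 stitches; work 104 rows.

Finished = 60.5 − 2 = 58.5 cm.
58.5 cm × 1/2.54 = 23.03 inches.
10/2 = 5 sts per in; 23.03 × 5 = 115.16 sts.
Nearest multiple of 12 → 120.
48 cm = 18.90 inches; × 5.5 = 103.94 → 104 rows.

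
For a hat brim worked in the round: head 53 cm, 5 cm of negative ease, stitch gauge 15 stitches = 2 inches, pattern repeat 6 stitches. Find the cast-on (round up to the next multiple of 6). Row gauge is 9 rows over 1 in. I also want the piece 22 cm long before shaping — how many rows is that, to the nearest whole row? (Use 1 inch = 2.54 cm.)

Finished = 53 − 5 = 48 cm.
48 cm × 1/2.54 = 18.90 inches.
15/2 = 7.5 sts per in; 18.90 × 7.5 = 141.73 sts.
Next multiple of 6 → 144.
22 cm = 8.66 inches; × 9 = 77.95 → 78 rows.

Cast on 144 stitches; work 78 rows.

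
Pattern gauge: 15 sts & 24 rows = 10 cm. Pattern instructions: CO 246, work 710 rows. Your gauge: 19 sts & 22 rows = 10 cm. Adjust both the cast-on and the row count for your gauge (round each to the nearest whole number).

Cast on 312 stitches; work 651 rows.

Stitches: 246 × 19/15 = 311.60 → 312.
Rows: 710 × 22/24 = 650.83 → 651.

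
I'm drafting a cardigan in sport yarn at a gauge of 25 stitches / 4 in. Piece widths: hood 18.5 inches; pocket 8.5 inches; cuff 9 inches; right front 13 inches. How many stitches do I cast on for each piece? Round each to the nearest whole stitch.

Rate = 25/4 = 6.25 sts per in.
hood: 18.5 × 6.25 = 115.62 → 116.
pocket: 8.5 × 6.25 = 53.12 → 53.
cuff: 9 × 6.25 = 56.25 → 56.
right front: 13 × 6.25 = 81.25 → 81.

hood 116; pocket 53; cuff 56; right front 81.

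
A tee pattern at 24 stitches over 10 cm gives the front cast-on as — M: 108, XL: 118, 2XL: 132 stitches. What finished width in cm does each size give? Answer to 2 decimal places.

24/10 = 2.4 sts per cm.
M: 108 / 2.4 = 45.000 → 45.00 cm.
XL: 118 / 2.4 = 49.167 → 49.17 cm.
2XL: 132 / 2.4 = 55.000 → 55.00 cm.

M 45.00 cm; XL 49.17 cm; 2XL 55.00 cm.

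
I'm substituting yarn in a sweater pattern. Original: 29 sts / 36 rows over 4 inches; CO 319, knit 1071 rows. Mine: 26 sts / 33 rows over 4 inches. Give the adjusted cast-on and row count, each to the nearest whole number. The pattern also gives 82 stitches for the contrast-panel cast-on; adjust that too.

Cast on 286 stitches; work 982 rows; contrast-panel cast-on 74 stitches.

Stitches: 319 × 26/29 = 286.00 → 286.
Rows: 1071 × 33/36 = 981.75 → 982.
contrast-panel cast-on: 82 × 26/29 = 73.52 → 74.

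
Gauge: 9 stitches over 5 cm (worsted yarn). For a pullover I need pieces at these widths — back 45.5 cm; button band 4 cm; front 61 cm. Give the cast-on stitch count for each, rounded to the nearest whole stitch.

back 82; button band 7; front 110.

Rate = 9/5 = 1.8 sts per cm.
back: 45.5 × 1.8 = 81.90 → 82.
button band: 4 × 1.8 = 7.20 → 7.
front: 61 × 1.8 = 109.80 → 110.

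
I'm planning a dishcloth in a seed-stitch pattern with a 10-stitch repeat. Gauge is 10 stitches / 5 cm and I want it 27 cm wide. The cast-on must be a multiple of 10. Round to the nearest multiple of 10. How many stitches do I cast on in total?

Cast on 50 stitches.

10 / 5 = 2 sts per cm.
27 × 2 = 54.00 sts.
Nearest multiple of 10: 50.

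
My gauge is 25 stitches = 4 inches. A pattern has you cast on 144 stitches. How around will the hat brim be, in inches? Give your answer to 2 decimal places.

25 stitches / 4 inch = 6.25 stitches per inch.
144 / 6.25 = 23.040 inches.

23.04 inches.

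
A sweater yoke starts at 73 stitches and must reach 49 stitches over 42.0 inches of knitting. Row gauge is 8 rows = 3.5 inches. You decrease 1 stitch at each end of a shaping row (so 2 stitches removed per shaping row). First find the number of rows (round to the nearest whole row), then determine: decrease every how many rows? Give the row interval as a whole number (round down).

Decrease every 8th row.

Rows = 42.0 × 2.286 = 96.0 → 96 rows.
Stitches to remove: 24 → 12 shaping rows (at 2 st each).
96 / 12 = 8.00 → every 8 rows.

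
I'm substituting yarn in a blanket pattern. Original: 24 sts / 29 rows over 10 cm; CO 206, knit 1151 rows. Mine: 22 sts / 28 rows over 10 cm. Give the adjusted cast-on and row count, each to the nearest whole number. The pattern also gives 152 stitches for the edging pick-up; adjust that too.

Cast on 189 stitches; work 1111 rows; edging pick-up 139 stitches.

Stitches: 206 × 22/24 = 188.83 → 189.
Rows: 1151 × 28/29 = 1111.31 → 1111.
edging pick-up: 152 × 22/24 = 139.33 → 139.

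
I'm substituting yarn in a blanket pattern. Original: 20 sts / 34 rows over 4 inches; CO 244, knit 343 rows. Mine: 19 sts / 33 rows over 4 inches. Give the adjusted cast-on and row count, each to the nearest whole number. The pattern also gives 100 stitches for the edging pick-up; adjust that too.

Cast on 232 stitches; work 333 rows; edging pick-up 95 stitches.

Stitches: 244 × 19/20 = 231.80 → 232.
Rows: 343 × 33/34 = 332.91 → 333.
edging pick-up: 100 × 19/20 = 95.00 → 95.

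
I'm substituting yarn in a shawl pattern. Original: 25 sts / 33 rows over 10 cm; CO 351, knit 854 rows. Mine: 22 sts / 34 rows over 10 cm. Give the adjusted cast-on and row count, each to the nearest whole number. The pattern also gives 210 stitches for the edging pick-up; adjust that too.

Stitches: 351 × 22/25 = 308.88 → 309.
Rows: 854 × 34/33 = 879.88 → 880.
edging pick-up: 210 × 22/25 = 184.80 → 185.

Cast on 309 stitches; work 880 rows; edging pick-up 185 stitches.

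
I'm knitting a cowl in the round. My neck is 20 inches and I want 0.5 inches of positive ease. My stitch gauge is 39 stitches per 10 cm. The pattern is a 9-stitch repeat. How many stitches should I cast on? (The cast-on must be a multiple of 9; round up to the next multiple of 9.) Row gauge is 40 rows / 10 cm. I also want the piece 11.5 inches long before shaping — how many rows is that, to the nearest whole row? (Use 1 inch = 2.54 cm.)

Finished = 20 + 0.5 = 20.5 inches.
20.5 inches × 2.54 = 52.07 cm.
39/10 = 3.9 sts per cm; 52.07 × 3.9 = 203.07 sts.
Next multiple of 9 → 207.
11.5 inches = 29.21 cm; × 4 = 116.84 → 117 rows.

Cast on 207 stitches; work 117 rows.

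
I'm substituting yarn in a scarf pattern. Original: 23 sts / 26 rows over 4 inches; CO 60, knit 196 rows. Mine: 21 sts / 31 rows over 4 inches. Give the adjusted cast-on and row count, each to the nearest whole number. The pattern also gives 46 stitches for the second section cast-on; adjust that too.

Stitches: 60 × 21/23 = 54.78 → 55.
Rows: 196 × 31/26 = 233.69 → 234.
second section cast-on: 46 × 21/23 = 42.00 → 42.

Cast on 55 stitches; work 234 rows; second section cast-on 42 stitches.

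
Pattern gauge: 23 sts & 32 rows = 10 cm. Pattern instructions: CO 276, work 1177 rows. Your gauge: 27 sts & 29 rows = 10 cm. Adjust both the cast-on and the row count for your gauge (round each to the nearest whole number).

Cast on 324 stitches; work 1067 rows.

Stitches: 276 × 27/23 = 324.00 → 324.
Rows: 1177 × 29/32 = 1066.66 → 1067.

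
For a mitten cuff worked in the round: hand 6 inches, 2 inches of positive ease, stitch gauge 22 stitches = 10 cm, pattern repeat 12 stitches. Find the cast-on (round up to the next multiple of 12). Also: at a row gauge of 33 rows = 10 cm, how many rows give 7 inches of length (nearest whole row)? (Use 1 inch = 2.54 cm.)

Cast on 48 stitches; work 59 rows.

Finished = 6 + 2 = 8 inches.
8 inches × 2.54 = 20.32 cm.
22/10 = 2.2 sts per cm; 20.32 × 2.2 = 44.70 sts.
Next multiple of 12 → 48.
7 inches = 17.78 cm; × 3.3 = 58.67 → 59 rows.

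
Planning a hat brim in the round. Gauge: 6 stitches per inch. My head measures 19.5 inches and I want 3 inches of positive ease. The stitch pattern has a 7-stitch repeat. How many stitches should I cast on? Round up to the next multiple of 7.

Cast on 140 stitches.

Finished = 19.5 + 3 = 22.5 inches.
6 / 1 = 6 sts/in.
22.5 × 6 = 135.00 sts.
Next multiple of 7: 140.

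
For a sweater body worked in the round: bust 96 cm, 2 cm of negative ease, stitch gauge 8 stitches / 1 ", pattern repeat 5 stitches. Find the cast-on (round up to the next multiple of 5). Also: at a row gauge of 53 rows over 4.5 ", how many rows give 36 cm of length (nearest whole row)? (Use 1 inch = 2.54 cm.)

Finished = 96 − 2 = 94 cm.
94 cm × 1/2.54 = 37.01 inches.
8/1 = 8 sts per in; 37.01 × 8 = 296.06 sts.
Next multiple of 5 → 300.
36 cm = 14.17 inches; × 11.778 = 166.93 → 167 rows.

Cast on 300 stitches; work 167 rows.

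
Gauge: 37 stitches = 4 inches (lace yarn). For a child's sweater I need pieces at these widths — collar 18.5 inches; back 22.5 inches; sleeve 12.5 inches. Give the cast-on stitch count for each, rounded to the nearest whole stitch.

collar 171; back 208; sleeve 116.

Rate = 37/4 = 9.25 sts per in.
collar: 18.5 × 9.25 = 171.12 → 171.
back: 22.5 × 9.25 = 208.12 → 208.
sleeve: 12.5 × 9.25 = 115.62 → 116.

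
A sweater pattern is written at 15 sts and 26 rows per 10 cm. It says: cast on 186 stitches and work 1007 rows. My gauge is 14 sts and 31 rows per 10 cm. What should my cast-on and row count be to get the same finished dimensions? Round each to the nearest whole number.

Stitches: 186 × 14/15 = 173.60 → 174.
Rows: 1007 × 31/26 = 1200.65 → 1201.

Cast on 174 stitches; work 1201 rows.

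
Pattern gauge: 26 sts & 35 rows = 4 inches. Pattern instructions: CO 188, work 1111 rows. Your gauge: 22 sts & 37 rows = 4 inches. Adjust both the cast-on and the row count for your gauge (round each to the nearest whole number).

Stitches: 188 × 22/26 = 159.08 → 159.
Rows: 1111 × 37/35 = 1174.49 → 1174.

Cast on 159 stitches; work 1174 rows.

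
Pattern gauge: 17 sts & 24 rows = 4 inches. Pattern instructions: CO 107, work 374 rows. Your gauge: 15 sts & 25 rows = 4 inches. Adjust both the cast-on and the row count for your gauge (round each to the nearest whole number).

Stitches: 107 × 15/17 = 94.41 → 94.
Rows: 374 × 25/24 = 389.58 → 390.

Cast on 94 stitches; work 390 rows.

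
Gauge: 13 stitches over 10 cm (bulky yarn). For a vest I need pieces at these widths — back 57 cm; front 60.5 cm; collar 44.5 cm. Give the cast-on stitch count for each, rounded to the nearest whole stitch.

Rate = 13/10 = 1.3 sts per cm.
back: 57 × 1.3 = 74.10 → 74.
front: 60.5 × 1.3 = 78.65 → 79.
collar: 44.5 × 1.3 = 57.85 → 58.

back 74; front 79; collar 58.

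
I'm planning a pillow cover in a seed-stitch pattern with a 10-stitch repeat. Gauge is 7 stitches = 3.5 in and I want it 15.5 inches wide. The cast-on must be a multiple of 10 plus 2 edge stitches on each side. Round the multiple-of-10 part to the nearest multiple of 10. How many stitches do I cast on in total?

CO 34 sts.

7 / 3.5 = 2 sts per inch.
15.5 × 2 = 31.00 sts.
Less 4 edge sts → 27.00 for the repeat.
Nearest multiple of 10: 30.
Add back 4 edge sts → 34.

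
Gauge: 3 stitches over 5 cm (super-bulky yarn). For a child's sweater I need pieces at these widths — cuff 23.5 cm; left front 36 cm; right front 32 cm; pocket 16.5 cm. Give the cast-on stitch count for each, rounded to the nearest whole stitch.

cuff 14; left front 22; right front 19; pocket 10.

Rate = 3/5 = 0.6 sts per cm.
cuff: 23.5 × 0.6 = 14.10 → 14.
left front: 36 × 0.6 = 21.60 → 22.
right front: 32 × 0.6 = 19.20 → 19.
pocket: 16.5 × 0.6 = 9.90 → 10.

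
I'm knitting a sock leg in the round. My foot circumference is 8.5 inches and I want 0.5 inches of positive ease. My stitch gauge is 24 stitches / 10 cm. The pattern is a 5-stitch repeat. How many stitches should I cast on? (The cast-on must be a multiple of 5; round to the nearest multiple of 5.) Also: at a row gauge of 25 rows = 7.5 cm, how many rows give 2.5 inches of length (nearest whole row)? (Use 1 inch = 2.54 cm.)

Finished = 8.5 + 0.5 = 9 inches.
9 inches × 2.54 = 22.86 cm.
24/10 = 2.4 sts per cm; 22.86 × 2.4 = 54.86 sts.
Nearest multiple of 5 → 55.
2.5 inches = 6.35 cm; × 3.333 = 21.17 → 21 rows.

Cast on 55 stitches; work 21 rows.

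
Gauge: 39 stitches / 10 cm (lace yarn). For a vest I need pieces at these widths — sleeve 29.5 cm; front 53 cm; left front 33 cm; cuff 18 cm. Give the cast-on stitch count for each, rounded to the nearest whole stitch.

sleeve 115; front 207; left front 129; cuff 70.

Rate = 39/10 = 3.9 sts per cm.
sleeve: 29.5 × 3.9 = 115.05 → 115.
front: 53 × 3.9 = 206.70 → 207.
left front: 33 × 3.9 = 128.70 → 129.
cuff: 18 × 3.9 = 70.20 → 70.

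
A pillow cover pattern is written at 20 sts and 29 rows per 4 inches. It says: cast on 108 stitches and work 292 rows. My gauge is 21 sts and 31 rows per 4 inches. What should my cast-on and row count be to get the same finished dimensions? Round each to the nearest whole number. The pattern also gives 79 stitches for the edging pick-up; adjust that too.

Cast on 113 stitches; work 312 rows; edging pick-up 83 stitches.

Stitches: 108 × 21/20 = 113.40 → 113.
Rows: 292 × 31/29 = 312.14 → 312.
edging pick-up: 79 × 21/20 = 82.95 → 83.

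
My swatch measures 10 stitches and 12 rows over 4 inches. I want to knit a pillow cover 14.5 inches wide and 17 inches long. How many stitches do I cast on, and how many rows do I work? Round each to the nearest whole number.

Stitch gauge = 10/4 = 2.5 sts/in; 14.5 × 2.5 = 36.25 → 36 sts.
Row gauge = 12/4 = 3 rows/in; 17 × 3 = 51.00 → 51 rows.

Cast on 36 stitches and work 51 rows.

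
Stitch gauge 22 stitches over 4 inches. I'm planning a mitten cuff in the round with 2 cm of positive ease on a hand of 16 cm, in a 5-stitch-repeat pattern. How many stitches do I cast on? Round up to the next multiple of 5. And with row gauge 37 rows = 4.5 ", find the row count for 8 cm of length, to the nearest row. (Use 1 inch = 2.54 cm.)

Finished = 16 + 2 = 18 cm.
18 cm × 1/2.54 = 7.09 inches.
22/4 = 5.5 sts per in; 7.09 × 5.5 = 38.98 sts.
Next multiple of 5 → 40.
8 cm = 3.15 inches; × 8.222 = 25.90 → 26 rows.

Cast on 40 stitches; work 26 rows.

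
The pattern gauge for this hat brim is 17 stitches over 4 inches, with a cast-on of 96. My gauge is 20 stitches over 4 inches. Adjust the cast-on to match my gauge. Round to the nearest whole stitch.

Cast on 113 stitches.

Scale factor = 20 / 17 = 1.176.
96 × 20 / 17 = 112.94 sts.
→ 113 sts.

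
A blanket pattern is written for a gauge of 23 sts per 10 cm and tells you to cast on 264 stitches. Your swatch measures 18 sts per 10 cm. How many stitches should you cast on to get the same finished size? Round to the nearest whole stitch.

Scale factor = 18 / 23 = 0.783.
264 × 18 / 23 = 206.61 sts.
→ 207 sts.

Cast on 207 stitches.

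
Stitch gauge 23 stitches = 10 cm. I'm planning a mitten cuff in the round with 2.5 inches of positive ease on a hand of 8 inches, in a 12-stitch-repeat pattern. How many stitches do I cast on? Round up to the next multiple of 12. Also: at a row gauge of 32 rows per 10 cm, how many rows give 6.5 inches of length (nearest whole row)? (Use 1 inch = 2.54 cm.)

Cast on 72 stitches; work 53 rows.

Finished = 8 + 2.5 = 10.5 inches.
10.5 inches × 2.54 = 26.67 cm.
23/10 = 2.3 sts per cm; 26.67 × 2.3 = 61.34 sts.
Next multiple of 12 → 72.
6.5 inches = 16.51 cm; × 3.2 = 52.83 → 53 rows.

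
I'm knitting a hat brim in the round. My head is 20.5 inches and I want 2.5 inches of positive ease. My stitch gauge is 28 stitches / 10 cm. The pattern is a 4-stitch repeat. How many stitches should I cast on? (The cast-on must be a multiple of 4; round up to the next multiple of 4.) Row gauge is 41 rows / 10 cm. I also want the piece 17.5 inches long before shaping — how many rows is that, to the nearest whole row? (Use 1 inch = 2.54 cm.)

Finished = 20.5 + 2.5 = 23 inches.
23 inches × 2.54 = 58.42 cm.
28/10 = 2.8 sts per cm; 58.42 × 2.8 = 163.58 sts.
Next multiple of 4 → 164.
17.5 inches = 44.45 cm; × 4.1 = 182.25 → 182 rows.

Cast on 164 stitches; work 182 rows.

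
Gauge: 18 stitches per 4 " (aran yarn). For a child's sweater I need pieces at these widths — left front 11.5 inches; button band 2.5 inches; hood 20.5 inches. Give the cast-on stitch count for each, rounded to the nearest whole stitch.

left front 52; button band 11; hood 92.

Rate = 18/4 = 4.5 sts per in.
left front: 11.5 × 4.5 = 51.75 → 52.
button band: 2.5 × 4.5 = 11.25 → 11.
hood: 20.5 × 4.5 = 92.25 → 92.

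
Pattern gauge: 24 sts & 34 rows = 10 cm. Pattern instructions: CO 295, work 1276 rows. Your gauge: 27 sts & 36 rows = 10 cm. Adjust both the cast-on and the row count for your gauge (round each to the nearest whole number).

Cast on 332 stitches; work 1351 rows.

Stitches: 295 × 27/24 = 331.88 → 332.
Rows: 1276 × 36/34 = 1351.06 → 1351.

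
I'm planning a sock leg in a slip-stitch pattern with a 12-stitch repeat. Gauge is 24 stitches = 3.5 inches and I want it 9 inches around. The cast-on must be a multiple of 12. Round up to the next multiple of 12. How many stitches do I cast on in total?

Cast on 72 stitches.

24 / 3.5 = 6.857 sts per inch.
9 × 6.857 = 61.71 sts.
Next multiple of 12: 72.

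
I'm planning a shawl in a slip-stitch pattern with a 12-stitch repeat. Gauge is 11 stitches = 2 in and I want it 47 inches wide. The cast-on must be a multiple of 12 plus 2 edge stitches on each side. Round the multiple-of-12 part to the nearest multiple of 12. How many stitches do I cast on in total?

Cast on 256 stitches.

11 / 2 = 5.5 sts per inch.
47 × 5.5 = 258.50 sts.
Less 4 edge sts → 254.50 for the repeat.
Nearest multiple of 12: 252.
Add back 4 edge sts → 256.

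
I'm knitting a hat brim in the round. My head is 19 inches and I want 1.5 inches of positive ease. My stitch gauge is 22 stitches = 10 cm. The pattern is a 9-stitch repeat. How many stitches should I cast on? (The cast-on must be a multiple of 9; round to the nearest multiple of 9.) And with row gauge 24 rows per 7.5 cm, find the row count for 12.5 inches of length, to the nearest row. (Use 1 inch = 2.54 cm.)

Finished = 19 + 1.5 = 20.5 inches.
20.5 inches × 2.54 = 52.07 cm.
22/10 = 2.2 sts per cm; 52.07 × 2.2 = 114.55 sts.
Nearest multiple of 9 → 117.
12.5 inches = 31.75 cm; × 3.2 = 101.60 → 102 rows.

Cast on 117 stitches; work 102 rows.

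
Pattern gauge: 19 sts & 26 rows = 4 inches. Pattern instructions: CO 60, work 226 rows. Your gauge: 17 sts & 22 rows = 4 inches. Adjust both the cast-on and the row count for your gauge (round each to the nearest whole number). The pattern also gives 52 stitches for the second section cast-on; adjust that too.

Cast on 54 stitches; work 191 rows; second section cast-on 47 stitches.

Stitches: 60 × 17/19 = 53.68 → 54.
Rows: 226 × 22/26 = 191.23 → 191.
second section cast-on: 52 × 17/19 = 46.53 → 47.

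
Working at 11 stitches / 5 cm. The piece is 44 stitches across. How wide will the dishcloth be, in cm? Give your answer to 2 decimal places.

11 stitches / 5 cm = 2.2 stitches per cm.
44 / 2.2 = 20.000 cm.

20.00 cm.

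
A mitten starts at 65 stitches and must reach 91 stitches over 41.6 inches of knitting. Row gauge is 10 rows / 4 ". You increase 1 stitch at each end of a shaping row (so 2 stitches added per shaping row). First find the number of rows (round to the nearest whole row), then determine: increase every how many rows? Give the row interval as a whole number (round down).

Rows = 41.6 × 2.5 = 104.0 → 104 rows.
Stitches to add: 26 → 13 shaping rows (at 2 st each).
104 / 13 = 8.00 → every 8 rows.

Increase every 8th row.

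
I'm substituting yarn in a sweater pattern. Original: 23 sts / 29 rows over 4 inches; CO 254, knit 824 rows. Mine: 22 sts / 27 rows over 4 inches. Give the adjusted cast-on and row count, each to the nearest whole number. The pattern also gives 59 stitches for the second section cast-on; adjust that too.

Stitches: 254 × 22/23 = 242.96 → 243.
Rows: 824 × 27/29 = 767.17 → 767.
second section cast-on: 59 × 22/23 = 56.43 → 56.

Cast on 243 stitches; work 767 rows; second section cast-on 56 stitches.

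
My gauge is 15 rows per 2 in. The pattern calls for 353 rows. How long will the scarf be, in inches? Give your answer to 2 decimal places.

47.07 inches.

15 rows / 2 inch = 7.5 rows per inch.
353 / 7.5 = 47.067 inches.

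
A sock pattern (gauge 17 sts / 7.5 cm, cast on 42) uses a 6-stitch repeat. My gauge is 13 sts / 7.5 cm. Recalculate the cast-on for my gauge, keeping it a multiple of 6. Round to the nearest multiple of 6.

42 × 13 / 17 = 32.12.
Nearest multiple of 6: 30.

CO 30 sts.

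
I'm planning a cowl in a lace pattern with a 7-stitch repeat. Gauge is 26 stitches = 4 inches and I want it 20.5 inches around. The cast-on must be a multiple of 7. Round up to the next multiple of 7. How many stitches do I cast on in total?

CO 140 sts.

26 / 4 = 6.5 sts per inch.
20.5 × 6.5 = 133.25 sts.
Next multiple of 7: 140.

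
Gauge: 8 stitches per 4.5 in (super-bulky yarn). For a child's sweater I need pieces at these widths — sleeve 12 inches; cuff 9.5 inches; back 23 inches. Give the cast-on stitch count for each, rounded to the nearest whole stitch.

Rate = 8/4.5 = 1.778 sts per in.
sleeve: 12 × 1.778 = 21.33 → 21.
cuff: 9.5 × 1.778 = 16.89 → 17.
back: 23 × 1.778 = 40.89 → 41.

sleeve 21; cuff 17; back 41.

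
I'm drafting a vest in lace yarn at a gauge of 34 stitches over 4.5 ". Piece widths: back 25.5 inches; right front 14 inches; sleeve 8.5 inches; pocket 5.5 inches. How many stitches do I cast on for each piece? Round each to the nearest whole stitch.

Rate = 34/4.5 = 7.556 sts per in.
back: 25.5 × 7.556 = 192.67 → 193.
right front: 14 × 7.556 = 105.78 → 106.
sleeve: 8.5 × 7.556 = 64.22 → 64.
pocket: 5.5 × 7.556 = 41.56 → 42.

back 193; right front 106; sleeve 64; pocket 42.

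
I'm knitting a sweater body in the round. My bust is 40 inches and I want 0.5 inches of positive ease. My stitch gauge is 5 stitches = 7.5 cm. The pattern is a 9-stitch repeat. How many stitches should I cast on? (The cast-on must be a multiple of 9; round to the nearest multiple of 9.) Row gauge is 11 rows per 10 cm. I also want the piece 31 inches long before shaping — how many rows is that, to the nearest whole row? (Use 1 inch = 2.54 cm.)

Cast on 72 stitches; work 87 rows.

Finished = 40 + 0.5 = 40.5 inches.
40.5 inches × 2.54 = 102.87 cm.
5/7.5 = 0.667 sts per cm; 102.87 × 0.667 = 68.58 sts.
Nearest multiple of 9 → 72.
31 inches = 78.74 cm; × 1.1 = 86.61 → 87 rows.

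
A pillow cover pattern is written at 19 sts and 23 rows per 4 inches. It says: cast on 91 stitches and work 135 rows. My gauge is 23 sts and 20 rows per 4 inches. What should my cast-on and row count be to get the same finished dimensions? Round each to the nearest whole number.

Stitches: 91 × 23/19 = 110.16 → 110.
Rows: 135 × 20/23 = 117.39 → 117.

Cast on 110 stitches; work 117 rows.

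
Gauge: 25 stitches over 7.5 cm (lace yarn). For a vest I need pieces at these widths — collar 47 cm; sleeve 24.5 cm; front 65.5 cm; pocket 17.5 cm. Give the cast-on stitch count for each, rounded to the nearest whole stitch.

Rate = 25/7.5 = 3.333 sts per cm.
collar: 47 × 3.333 = 156.67 → 157.
sleeve: 24.5 × 3.333 = 81.67 → 82.
front: 65.5 × 3.333 = 218.33 → 218.
pocket: 17.5 × 3.333 = 58.33 → 58.

collar 157; sleeve 82; front 218; pocket 58.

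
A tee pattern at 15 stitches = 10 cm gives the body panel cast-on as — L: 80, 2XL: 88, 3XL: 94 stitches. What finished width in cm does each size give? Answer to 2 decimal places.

L 53.33 cm; 2XL 58.67 cm; 3XL 62.67 cm.

15/10 = 1.5 sts per cm.
L: 80 / 1.5 = 53.333 → 53.33 cm.
2XL: 88 / 1.5 = 58.667 → 58.67 cm.
3XL: 94 / 1.5 = 62.667 → 62.67 cm.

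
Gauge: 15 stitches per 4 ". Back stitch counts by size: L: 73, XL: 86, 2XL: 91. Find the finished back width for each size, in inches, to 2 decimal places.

L 19.47 inches; XL 22.93 inches; 2XL 24.27 inches.

15/4 = 3.75 sts per in.
L: 73 / 3.75 = 19.467 → 19.47 in.
XL: 86 / 3.75 = 22.933 → 22.93 in.
2XL: 91 / 3.75 = 24.267 → 24.27 in.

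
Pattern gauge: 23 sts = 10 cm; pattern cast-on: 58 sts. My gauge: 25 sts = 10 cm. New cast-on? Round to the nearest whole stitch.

Scale factor = 25 / 23 = 1.087.
58 × 25 / 23 = 63.04 sts.
→ 63 sts.

Cast on 63 stitches.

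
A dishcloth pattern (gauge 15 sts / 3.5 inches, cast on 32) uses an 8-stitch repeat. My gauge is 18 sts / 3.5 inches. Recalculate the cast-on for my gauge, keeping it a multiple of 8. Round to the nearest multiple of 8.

32 × 18 / 15 = 38.40.
Nearest multiple of 8: 40.

40 stitches.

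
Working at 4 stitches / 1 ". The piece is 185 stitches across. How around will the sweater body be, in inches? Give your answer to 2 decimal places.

46.25 inches.

4 stitches / 1 inch = 4 stitches per inch.
185 / 4 = 46.250 inches.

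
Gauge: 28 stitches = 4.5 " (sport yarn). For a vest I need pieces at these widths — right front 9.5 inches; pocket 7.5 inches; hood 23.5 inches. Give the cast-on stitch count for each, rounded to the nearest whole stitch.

right front 59; pocket 47; hood 146.

Rate = 28/4.5 = 6.222 sts per in.
right front: 9.5 × 6.222 = 59.11 → 59.
pocket: 7.5 × 6.222 = 46.67 → 47.
hood: 23.5 × 6.222 = 146.22 → 146.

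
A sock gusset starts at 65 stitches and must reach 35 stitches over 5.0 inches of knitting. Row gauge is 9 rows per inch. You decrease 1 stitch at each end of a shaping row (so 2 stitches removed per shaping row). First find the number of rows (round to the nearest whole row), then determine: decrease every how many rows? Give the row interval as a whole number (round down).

Decrease every 3rd row.

Rows = 5.0 × 9 = 45.0 → 45 rows.
Stitches to remove: 30 → 15 shaping rows (at 2 st each).
45 / 15 = 3.00 → every 3 rows.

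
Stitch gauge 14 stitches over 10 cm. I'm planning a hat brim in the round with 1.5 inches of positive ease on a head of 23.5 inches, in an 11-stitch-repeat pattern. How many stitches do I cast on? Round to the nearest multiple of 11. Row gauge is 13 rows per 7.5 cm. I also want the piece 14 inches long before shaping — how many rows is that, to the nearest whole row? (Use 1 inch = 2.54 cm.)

Cast on 88 stitches; work 62 rows.

Finished = 23.5 + 1.5 = 25 inches.
25 inches × 2.54 = 63.50 cm.
14/10 = 1.4 sts per cm; 63.50 × 1.4 = 88.90 sts.
Nearest multiple of 11 → 88.
14 inches = 35.56 cm; × 1.733 = 61.64 → 62 rows.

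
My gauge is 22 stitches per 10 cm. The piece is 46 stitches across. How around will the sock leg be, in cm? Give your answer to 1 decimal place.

22 stitches / 10 cm = 2.2 stitches per cm.
46 / 2.2 = 20.91 cm.

20.9 cm.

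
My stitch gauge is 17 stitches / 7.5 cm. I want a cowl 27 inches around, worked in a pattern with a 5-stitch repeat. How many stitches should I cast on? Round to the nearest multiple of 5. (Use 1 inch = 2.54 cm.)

27 in = 27 × 2.54 = 68.58 cm.
17 / 7.5 = 2.267 sts/cm.
68.58 × 2.267 = 155.45 sts.
→ 155.

CO 155 sts.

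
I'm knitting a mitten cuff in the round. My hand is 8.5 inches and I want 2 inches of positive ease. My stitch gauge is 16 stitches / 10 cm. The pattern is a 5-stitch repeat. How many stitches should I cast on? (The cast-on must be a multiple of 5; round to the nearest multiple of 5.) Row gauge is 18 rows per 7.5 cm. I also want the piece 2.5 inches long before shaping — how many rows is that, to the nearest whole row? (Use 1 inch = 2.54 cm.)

Cast on 45 stitches; work 15 rows.

Finished = 8.5 + 2 = 10.5 inches.
10.5 inches × 2.54 = 26.67 cm.
16/10 = 1.6 sts per cm; 26.67 × 1.6 = 42.67 sts.
Nearest multiple of 5 → 45.
2.5 inches = 6.35 cm; × 2.4 = 15.24 → 15 rows.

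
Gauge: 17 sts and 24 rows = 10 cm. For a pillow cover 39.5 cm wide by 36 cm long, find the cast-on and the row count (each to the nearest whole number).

Cast on 67 stitches and work 86 rows.

Stitch gauge = 17/10 = 1.7 sts/cm; 39.5 × 1.7 = 67.15 → 67 sts.
Row gauge = 24/10 = 2.4 rows/cm; 36 × 2.4 = 86.40 → 86 rows.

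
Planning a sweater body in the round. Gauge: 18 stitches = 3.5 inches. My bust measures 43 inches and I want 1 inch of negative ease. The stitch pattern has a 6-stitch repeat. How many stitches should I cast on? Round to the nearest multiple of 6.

Cast on 216 stitches.

Finished = 43 − 1 = 42 inches.
18 / 3.5 = 5.143 sts/in.
42 × 5.143 = 216.00 sts.
Nearest multiple of 6: 216.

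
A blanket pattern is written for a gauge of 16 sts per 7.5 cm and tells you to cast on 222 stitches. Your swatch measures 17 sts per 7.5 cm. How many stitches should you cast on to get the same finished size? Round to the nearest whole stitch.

Scale factor = 17 / 16 = 1.062.
222 × 17 / 16 = 235.88 sts.
→ 236 sts.

CO 236 sts.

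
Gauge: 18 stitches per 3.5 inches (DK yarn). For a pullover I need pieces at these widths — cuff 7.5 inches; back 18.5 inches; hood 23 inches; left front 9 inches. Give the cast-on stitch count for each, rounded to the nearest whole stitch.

Rate = 18/3.5 = 5.143 sts per in.
cuff: 7.5 × 5.143 = 38.57 → 39.
back: 18.5 × 5.143 = 95.14 → 95.
hood: 23 × 5.143 = 118.29 → 118.
left front: 9 × 5.143 = 46.29 → 46.

cuff 39; back 95; hood 118; left front 46.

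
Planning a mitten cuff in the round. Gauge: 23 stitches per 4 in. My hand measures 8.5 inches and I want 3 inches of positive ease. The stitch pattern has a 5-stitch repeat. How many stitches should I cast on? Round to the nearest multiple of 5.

CO 65 sts.

Finished = 8.5 + 3 = 11.5 inches.
23 / 4 = 5.75 sts/in.
11.5 × 5.75 = 66.12 sts.
Nearest multiple of 5: 65.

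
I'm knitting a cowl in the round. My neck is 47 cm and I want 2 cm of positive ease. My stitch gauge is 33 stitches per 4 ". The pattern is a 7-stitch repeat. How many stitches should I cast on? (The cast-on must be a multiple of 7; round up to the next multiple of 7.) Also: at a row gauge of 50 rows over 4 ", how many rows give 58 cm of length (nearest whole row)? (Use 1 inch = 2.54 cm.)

Finished = 47 + 2 = 49 cm.
49 cm × 1/2.54 = 19.29 inches.
33/4 = 8.25 sts per in; 19.29 × 8.25 = 159.15 sts.
Next multiple of 7 → 161.
58 cm = 22.83 inches; × 12.5 = 285.43 → 285 rows.

Cast on 161 stitches; work 285 rows.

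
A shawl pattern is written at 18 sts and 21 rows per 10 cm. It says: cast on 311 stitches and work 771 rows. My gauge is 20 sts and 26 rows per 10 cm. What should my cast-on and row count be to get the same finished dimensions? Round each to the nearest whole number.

Cast on 346 stitches; work 955 rows.

Stitches: 311 × 20/18 = 345.56 → 346.
Rows: 771 × 26/21 = 954.57 → 955.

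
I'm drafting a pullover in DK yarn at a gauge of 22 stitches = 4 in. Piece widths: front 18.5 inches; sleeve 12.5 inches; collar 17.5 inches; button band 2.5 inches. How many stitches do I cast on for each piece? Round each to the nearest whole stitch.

Rate = 22/4 = 5.5 sts per in.
front: 18.5 × 5.5 = 101.75 → 102.
sleeve: 12.5 × 5.5 = 68.75 → 69.
collar: 17.5 × 5.5 = 96.25 → 96.
button band: 2.5 × 5.5 = 13.75 → 14.

front 102; sleeve 69; collar 96; button band 14.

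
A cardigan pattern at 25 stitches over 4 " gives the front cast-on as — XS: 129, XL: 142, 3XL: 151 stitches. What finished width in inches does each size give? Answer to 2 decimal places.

XS 20.64 inches; XL 22.72 inches; 3XL 24.16 inches.

25/4 = 6.25 sts per in.
XS: 129 / 6.25 = 20.640 → 20.64 in.
XL: 142 / 6.25 = 22.720 → 22.72 in.
3XL: 151 / 6.25 = 24.160 → 24.16 in.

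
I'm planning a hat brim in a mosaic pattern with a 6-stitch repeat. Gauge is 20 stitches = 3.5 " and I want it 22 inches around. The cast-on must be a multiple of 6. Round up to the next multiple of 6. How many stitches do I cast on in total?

Cast on 126 stitches.

20 / 3.5 = 5.714 sts per inch.
22 × 5.714 = 125.71 sts.
Next multiple of 6: 126.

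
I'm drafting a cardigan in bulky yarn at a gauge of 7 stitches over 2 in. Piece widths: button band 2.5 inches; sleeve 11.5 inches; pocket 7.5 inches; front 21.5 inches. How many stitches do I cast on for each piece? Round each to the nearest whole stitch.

Rate = 7/2 = 3.5 sts per in.
button band: 2.5 × 3.5 = 8.75 → 9.
sleeve: 11.5 × 3.5 = 40.25 → 40.
pocket: 7.5 × 3.5 = 26.25 → 26.
front: 21.5 × 3.5 = 75.25 → 75.

button band 9; sleeve 40; pocket 26; front 75.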